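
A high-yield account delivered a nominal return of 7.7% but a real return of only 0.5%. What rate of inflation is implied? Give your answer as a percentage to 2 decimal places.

From (1+r_nom) = (1+r_real)(1+π), we get 1+π = (1 + 7.7%)/(1 + 0.5%) = 1.077/1.005 ≈ 1.07164.
So π ≈ 7.1642%.

7.16%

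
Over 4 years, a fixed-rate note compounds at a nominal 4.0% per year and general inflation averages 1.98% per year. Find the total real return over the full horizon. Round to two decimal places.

The annual real rate is (1+4.0%)/(1+1.98%) − 1 = 1.9808%.
Compounded over 4 years: (1 + 0.019808)^4 − 1 ≈ 0.08162.

8.16%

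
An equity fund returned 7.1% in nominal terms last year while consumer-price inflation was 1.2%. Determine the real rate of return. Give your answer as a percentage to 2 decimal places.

Real return via the Fisher equation: (1 + 7.1%)/(1 + 1.2%) − 1 = 1.071/1.012 − 1 ≈ 0.05830.

5.83%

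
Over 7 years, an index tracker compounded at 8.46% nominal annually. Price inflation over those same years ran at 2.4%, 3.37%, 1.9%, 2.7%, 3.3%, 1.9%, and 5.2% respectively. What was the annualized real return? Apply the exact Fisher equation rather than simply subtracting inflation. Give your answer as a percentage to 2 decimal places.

Cumulative inflation factor: 1.024 × 1.0337 × 1.019 × 1.027 × 1.033 × 1.019 × 1.052 ≈ 1.22667.
Nominal growth factor: 1.76558. Real growth factor = 1.76558 / 1.22667 ≈ 1.43932.
Annualized: 1.43932^(1/7) − 1 ≈ 0.05340.

5.34%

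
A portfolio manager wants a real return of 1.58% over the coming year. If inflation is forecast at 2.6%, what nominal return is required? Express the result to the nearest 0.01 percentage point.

4.22%

By the Fisher equation, 1 + r_nom = (1 + 1.58%)(1 + 2.6%) = 1.0158 × 1.026 = 1.0422108.
So r_nom = 4.22108%.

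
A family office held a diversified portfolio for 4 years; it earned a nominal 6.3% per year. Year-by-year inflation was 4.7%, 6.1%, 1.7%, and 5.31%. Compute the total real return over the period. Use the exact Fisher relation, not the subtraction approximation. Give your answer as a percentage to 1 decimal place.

Cumulative inflation factor: 1.047 × 1.061 × 1.017 × 1.0531 ≈ 1.18974.
Nominal growth factor: 1.27683. Real growth factor = 1.27683 / 1.18974 ≈ 1.07320.
Total real return ≈ 7.3199%.

7.3%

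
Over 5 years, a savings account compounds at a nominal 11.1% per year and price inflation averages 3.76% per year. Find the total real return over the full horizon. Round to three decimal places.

The annual real rate is (1+11.1%)/(1+3.76%) − 1 = 7.0740%.
Compounded over 5 years: (1 + 0.070740)^5 − 1 ≈ 0.40741.

40.741%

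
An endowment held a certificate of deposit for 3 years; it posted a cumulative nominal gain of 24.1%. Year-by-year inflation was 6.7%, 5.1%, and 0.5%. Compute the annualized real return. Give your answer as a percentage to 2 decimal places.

3.26%

Cumulative inflation factor: 1.067 × 1.051 × 1.005 ≈ 1.12702.
Nominal growth factor: 1.24100. Real growth factor = 1.24100 / 1.12702 ≈ 1.10113.
Annualized: 1.10113^(1/3) − 1 ≈ 0.03263.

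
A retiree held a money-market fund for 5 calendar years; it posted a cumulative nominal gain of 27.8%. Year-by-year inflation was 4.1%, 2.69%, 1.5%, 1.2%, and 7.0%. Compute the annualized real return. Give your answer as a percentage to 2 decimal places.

Cumulative inflation factor: 1.041 × 1.0269 × 1.015 × 1.012 × 1.070 ≈ 1.17492.
Nominal growth factor: 1.27800. Real growth factor = 1.27800 / 1.17492 ≈ 1.08773.
Annualized: 1.08773^(1/5) − 1 ≈ 0.01696.

1.70%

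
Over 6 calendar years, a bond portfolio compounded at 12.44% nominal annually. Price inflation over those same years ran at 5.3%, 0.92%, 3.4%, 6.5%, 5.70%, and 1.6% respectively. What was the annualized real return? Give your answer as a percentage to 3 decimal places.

Cumulative inflation factor: 1.053 × 1.0092 × 1.034 × 1.065 × 1.0570 × 1.016 ≈ 1.25674.
Nominal growth factor: 2.02081. Real growth factor = 2.02081 / 1.25674 ≈ 1.60798.
Annualized: 1.60798^(1/6) − 1 ≈ 0.08238.

8.238%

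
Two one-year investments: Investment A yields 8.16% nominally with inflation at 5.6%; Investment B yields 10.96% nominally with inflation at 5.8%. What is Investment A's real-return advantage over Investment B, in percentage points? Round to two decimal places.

Investment A real return: 1.0816/1.056 − 1 = 2.424%.
Investment B real return: 1.1096/1.058 − 1 = 4.877%.
Difference: 2.424 − 4.877 = -2.453 pp.

-2.45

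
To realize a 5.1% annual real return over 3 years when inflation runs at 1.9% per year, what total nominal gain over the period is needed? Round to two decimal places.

Required annual nominal rate: (1+5.1%)(1+1.9%) − 1 = 7.0969%.
Cumulative over 3 years: (1 + 0.070969)^3 − 1 ≈ 0.22837.

22.84%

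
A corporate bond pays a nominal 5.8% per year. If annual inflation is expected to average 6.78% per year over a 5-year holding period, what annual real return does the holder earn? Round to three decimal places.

With constant rates the annual real return is the same each year: (1+5.8%)/(1+6.78%) − 1 = -0.00918.

-0.918%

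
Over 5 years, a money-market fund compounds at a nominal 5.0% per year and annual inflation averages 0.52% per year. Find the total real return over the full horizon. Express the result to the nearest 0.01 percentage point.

24.36%

The annual real rate is (1+5.0%)/(1+0.52%) − 1 = 4.4568%.
Compounded over 5 years: (1 + 0.044568)^5 − 1 ≈ 0.24361.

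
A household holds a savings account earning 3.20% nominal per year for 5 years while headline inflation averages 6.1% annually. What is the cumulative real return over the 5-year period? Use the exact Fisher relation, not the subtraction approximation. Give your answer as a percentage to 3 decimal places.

-12.939%

The annual real rate is (1+3.20%)/(1+6.1%) − 1 = -2.7333%.
Compounded over 5 years: (1 + -0.027333)^5 − 1 ≈ -0.12939.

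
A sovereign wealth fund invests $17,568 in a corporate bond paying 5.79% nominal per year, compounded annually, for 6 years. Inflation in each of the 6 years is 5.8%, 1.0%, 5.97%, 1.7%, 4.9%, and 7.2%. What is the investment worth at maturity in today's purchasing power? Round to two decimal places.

$19,015.55

Nominal value at maturity: $17,568 × (1 + 5.79%)^6 ≈ $24,625.78.
Price-level factor over 6 years: 1.058 × 1.010 × 1.0597 × 1.017 × 1.049 × 1.072 ≈ 1.2950340945.
Dividing the nominal maturity value by the price-level factor gives the value in today's money.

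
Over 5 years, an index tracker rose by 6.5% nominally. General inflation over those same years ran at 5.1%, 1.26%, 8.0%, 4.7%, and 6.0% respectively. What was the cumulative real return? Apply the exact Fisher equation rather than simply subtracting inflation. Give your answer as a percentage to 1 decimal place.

-16.5%

Cumulative inflation factor: 1.051 × 1.0126 × 1.080 × 1.047 × 1.060 ≈ 1.27561.
Nominal growth factor: 1.06500. Real growth factor = 1.06500 / 1.27561 ≈ 0.83490.
Total real return ≈ -16.5103%.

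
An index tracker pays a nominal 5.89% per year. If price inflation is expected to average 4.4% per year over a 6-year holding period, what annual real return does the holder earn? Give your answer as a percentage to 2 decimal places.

1.43%

With constant rates the annual real return is the same each year: (1+5.89%)/(1+4.4%) − 1 = 0.01427.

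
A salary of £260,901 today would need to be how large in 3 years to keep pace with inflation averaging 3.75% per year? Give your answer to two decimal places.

Cumulative price-level factor: (1+3.75%)^3 ≈ 1.1167714844.
Multiplying £260,901 by the price-level factor gives the future nominal sum.

£291,366.80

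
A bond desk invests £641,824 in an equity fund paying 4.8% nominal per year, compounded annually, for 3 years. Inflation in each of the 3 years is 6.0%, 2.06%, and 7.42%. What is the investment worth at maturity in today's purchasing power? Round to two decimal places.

Nominal value at maturity: £641,824 × (1 + 4.8%)^3 ≈ £738,753.92.
Price-level factor over 3 years: 1.060 × 1.0206 × 1.0742 = 1.1621082312.
Dividing the nominal maturity value by the price-level factor gives the value in today's money.

£635,701.48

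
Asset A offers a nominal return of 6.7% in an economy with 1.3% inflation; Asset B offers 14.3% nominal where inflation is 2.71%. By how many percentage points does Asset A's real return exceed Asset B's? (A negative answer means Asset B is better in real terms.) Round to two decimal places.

Asset A real return: 1.067/1.013 − 1 = 5.331%.
Asset B real return: 1.143/1.0271 − 1 = 11.284%.
Difference: 5.331 − 11.284 = -5.953 pp.

-5.95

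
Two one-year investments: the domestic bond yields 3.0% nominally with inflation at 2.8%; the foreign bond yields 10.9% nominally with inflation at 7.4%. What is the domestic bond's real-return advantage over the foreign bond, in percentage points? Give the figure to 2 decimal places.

-3.06

The domestic bond real return: 1.030/1.028 − 1 = 0.195%.
The foreign bond real return: 1.109/1.074 − 1 = 3.259%.
Difference: 0.195 − 3.259 = -3.064 pp.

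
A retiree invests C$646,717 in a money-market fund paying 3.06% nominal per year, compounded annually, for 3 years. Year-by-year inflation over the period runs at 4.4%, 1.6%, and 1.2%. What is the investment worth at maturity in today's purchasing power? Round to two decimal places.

Nominal value at maturity: C$646,717 × (1 + 3.06%)^3 ≈ C$707,920.83.
Price-level factor over 3 years: 1.044 × 1.016 × 1.012 = 1.073432448.
Dividing the nominal maturity value by the price-level factor gives the value in today's money.

C$659,492.67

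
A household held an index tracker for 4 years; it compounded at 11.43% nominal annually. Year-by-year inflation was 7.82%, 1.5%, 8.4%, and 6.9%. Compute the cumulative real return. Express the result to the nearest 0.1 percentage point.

Cumulative inflation factor: 1.0782 × 1.015 × 1.084 × 1.069 ≈ 1.26816.
Nominal growth factor: 1.54173. Real growth factor = 1.54173 / 1.26816 ≈ 1.21573.
Total real return ≈ 21.5727%.

21.6%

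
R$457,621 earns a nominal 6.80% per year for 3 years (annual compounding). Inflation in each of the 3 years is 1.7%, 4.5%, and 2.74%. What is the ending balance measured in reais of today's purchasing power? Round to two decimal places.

R$510,555.43

Nominal value at maturity: R$457,621 × (1 + 6.80%)^3 ≈ R$557,467.69.
Price-level factor over 3 years: 1.017 × 1.045 × 1.0274 = 1.091884761.
Dividing the nominal maturity value by the price-level factor gives the value in today's money.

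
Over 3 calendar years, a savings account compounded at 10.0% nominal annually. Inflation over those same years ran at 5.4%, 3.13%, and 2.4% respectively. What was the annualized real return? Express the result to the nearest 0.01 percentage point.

6.14%

Cumulative inflation factor: 1.054 × 1.0313 × 1.024 ≈ 1.11308.
Nominal growth factor: 1.33100. Real growth factor = 1.33100 / 1.11308 ≈ 1.19578.
Annualized: 1.19578^(1/3) − 1 ≈ 0.06141.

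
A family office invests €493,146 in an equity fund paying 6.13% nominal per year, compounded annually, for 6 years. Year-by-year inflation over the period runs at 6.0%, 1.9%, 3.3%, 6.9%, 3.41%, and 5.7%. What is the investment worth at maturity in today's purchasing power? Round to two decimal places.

€540,516.43

Nominal value at maturity: €493,146 × (1 + 6.13%)^6 ≈ €704,700.37.
Price-level factor over 6 years: 1.060 × 1.019 × 1.033 × 1.069 × 1.0341 × 1.057 ≈ 1.3037538426.
The maturity value deflated by that factor is the answer in today's purchasing power.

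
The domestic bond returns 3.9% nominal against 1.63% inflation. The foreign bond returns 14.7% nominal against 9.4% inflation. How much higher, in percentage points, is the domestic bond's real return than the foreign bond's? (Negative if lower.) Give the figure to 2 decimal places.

-2.61

The domestic bond real return: 1.039/1.0163 − 1 = 2.234%.
The foreign bond real return: 1.147/1.094 − 1 = 4.845%.
Difference: 2.234 − 4.845 = -2.611 pp.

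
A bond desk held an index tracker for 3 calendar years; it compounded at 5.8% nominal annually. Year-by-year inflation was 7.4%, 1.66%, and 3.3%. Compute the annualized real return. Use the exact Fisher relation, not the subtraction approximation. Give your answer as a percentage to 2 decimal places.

Cumulative inflation factor: 1.074 × 1.0166 × 1.033 ≈ 1.12786.
Nominal growth factor: 1.18429. Real growth factor = 1.18429 / 1.12786 ≈ 1.05003.
Annualized: 1.05003^(1/3) − 1 ≈ 0.01641.

1.64%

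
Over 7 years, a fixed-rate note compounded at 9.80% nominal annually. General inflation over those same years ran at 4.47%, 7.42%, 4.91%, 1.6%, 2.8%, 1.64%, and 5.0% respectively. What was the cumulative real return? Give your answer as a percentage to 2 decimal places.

Cumulative inflation factor: 1.0447 × 1.0742 × 1.0491 × 1.016 × 1.028 × 1.0164 × 1.050 ≈ 1.31230.
Nominal growth factor: 1.92405. Real growth factor = 1.92405 / 1.31230 ≈ 1.46616.
Total real return ≈ 46.6162%.

46.62%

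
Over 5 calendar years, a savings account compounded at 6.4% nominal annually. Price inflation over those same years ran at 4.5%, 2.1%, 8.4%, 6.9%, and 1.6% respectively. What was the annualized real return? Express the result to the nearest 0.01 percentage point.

Cumulative inflation factor: 1.045 × 1.021 × 1.084 × 1.069 × 1.016 ≈ 1.25615.
Nominal growth factor: 1.36367. Real growth factor = 1.36367 / 1.25615 ≈ 1.08559.
Annualized: 1.08559^(1/5) − 1 ≈ 0.01656.

1.66%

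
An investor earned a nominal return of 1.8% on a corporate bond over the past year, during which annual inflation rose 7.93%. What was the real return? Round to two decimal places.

Real return via the Fisher equation: (1 + 1.8%)/(1 + 7.93%) − 1 = 1.018/1.0793 − 1 ≈ -0.05680.

-5.68%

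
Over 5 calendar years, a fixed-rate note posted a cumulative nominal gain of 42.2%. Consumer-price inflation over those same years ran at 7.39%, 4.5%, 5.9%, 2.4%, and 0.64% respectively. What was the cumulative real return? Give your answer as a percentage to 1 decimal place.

16.1%

Cumulative inflation factor: 1.0739 × 1.045 × 1.059 × 1.024 × 1.0064 ≈ 1.22475.
Nominal growth factor: 1.42200. Real growth factor = 1.42200 / 1.22475 ≈ 1.16106.
Total real return ≈ 16.1055%.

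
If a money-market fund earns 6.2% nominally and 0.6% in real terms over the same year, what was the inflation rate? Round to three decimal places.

5.567%

From (1+r_nom) = (1+r_real)(1+π), we get 1+π = (1 + 6.2%)/(1 + 0.6%) = 1.062/1.006 ≈ 1.05567.
So π ≈ 5.5666%.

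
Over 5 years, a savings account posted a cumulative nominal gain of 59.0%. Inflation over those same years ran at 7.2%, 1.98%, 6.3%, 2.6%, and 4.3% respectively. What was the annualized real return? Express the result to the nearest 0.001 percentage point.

5.038%

Cumulative inflation factor: 1.072 × 1.0198 × 1.063 × 1.026 × 1.043 ≈ 1.24358.
Nominal growth factor: 1.59000. Real growth factor = 1.59000 / 1.24358 ≈ 1.27856.
Annualized: 1.27856^(1/5) − 1 ≈ 0.05038.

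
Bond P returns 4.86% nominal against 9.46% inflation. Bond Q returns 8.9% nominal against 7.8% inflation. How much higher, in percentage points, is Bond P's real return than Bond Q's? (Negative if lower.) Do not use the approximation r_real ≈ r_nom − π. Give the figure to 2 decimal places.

Bond P real return: 1.0486/1.0946 − 1 = -4.202%.
Bond Q real return: 1.089/1.078 − 1 = 1.020%.
Difference: -4.202 − 1.020 = -5.222 pp.

-5.22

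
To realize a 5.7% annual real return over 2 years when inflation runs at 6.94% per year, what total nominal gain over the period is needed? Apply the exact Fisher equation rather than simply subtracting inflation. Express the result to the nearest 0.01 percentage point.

27.77%

Required annual nominal rate: (1+5.7%)(1+6.94%) − 1 = 13.03558%.
Cumulative over 2 years: (1 + 0.1303558)^2 − 1 ≈ 0.27770.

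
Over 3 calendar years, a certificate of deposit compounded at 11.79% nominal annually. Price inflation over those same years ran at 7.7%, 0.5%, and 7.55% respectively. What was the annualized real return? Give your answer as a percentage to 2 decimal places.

6.27%

Cumulative inflation factor: 1.077 × 1.005 × 1.0755 ≈ 1.16411.
Nominal growth factor: 1.39704. Real growth factor = 1.39704 / 1.16411 ≈ 1.20010.
Annualized: 1.20010^(1/3) − 1 ≈ 0.06269.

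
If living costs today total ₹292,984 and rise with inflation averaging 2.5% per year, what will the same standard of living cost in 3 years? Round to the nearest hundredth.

Cumulative price-level factor: (1+2.5%)^3 = 1.076890625.
Multiplying ₹292,984 by the price-level factor gives the future nominal sum.

₹315,511.72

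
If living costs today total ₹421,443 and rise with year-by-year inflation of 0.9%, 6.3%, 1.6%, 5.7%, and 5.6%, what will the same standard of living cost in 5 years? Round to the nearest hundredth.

₹512,620.40

Cumulative price-level factor: 1.009 × 1.063 × 1.016 × 1.057 × 1.056 ≈ 1.2163457561.
Multiplying ₹421,443 by the price-level factor gives the future nominal sum.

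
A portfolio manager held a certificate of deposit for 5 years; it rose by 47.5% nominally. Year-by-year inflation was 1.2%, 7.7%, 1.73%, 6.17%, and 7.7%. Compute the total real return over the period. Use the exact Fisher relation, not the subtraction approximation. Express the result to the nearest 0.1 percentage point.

Cumulative inflation factor: 1.012 × 1.077 × 1.0173 × 1.0617 × 1.077 ≈ 1.26784.
Nominal growth factor: 1.47500. Real growth factor = 1.47500 / 1.26784 ≈ 1.16340.
Total real return ≈ 16.3400%.

16.3%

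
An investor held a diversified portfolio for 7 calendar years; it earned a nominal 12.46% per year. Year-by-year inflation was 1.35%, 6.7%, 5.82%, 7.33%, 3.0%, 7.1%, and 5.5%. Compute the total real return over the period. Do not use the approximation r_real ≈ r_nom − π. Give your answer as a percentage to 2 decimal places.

59.16%

Cumulative inflation factor: 1.0135 × 1.067 × 1.0582 × 1.0733 × 1.030 × 1.071 × 1.055 ≈ 1.42941.
Nominal growth factor: 2.27503. Real growth factor = 2.27503 / 1.42941 ≈ 1.59159.
Total real return ≈ 59.1587%.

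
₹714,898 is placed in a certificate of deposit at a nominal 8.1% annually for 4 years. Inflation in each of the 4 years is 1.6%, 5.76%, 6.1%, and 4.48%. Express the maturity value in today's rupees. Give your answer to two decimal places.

₹819,564.54

Nominal value at maturity: ₹714,898 × (1 + 8.1%)^4 ≈ ₹976,218.11.
Price-level factor over 4 years: 1.016 × 1.0576 × 1.061 × 1.0448 ≈ 1.1911424379.
The maturity value deflated by that factor is the answer in today's purchasing power.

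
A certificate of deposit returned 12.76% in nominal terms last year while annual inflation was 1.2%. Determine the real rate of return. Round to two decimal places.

Real return via the Fisher equation: (1 + 12.76%)/(1 + 1.2%) − 1 = 1.1276/1.012 − 1 ≈ 0.11423.

11.42%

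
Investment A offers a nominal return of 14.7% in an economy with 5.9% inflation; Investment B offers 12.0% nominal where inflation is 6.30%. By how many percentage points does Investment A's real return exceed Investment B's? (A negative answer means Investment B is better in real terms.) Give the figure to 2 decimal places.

2.95

Investment A real return: 1.147/1.059 − 1 = 8.310%.
Investment B real return: 1.120/1.0630 − 1 = 5.362%.
Difference: 8.310 − 5.362 = 2.948 pp.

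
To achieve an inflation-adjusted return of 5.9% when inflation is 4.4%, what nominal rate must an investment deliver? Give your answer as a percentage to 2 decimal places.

By the Fisher equation, 1 + r_nom = (1 + 5.9%)(1 + 4.4%) = 1.059 × 1.044 = 1.105596.
So r_nom = 10.5596%.

10.56%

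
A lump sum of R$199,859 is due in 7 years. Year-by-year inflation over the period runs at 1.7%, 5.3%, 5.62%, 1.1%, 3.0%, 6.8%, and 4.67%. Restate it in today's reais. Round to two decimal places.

R$151,791.12

Price-level factor over 7 years: 1.017 × 1.053 × 1.0562 × 1.011 × 1.030 × 1.068 × 1.0467 ≈ 1.3166712249.
Purchasing power today: R$199,859 divided by that factor.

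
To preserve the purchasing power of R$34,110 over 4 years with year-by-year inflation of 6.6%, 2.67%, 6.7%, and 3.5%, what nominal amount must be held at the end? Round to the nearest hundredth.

Cumulative price-level factor: 1.066 × 1.0267 × 1.067 × 1.035 ≈ 1.2086638583.
The nominal amount required is R$34,110 scaled up by that factor.

R$41,227.52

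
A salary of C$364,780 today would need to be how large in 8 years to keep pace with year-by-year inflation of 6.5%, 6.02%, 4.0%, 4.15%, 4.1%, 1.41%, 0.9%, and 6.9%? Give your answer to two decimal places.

C$507,997.32

Cumulative price-level factor: 1.065 × 1.0602 × 1.040 × 1.0415 × 1.041 × 1.0141 × 1.009 × 1.069 ≈ 1.3926128715.
The nominal amount required is C$364,780 scaled up by that factor.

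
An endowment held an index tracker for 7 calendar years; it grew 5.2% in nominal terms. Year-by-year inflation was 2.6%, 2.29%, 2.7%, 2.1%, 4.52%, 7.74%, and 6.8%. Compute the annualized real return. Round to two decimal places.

Cumulative inflation factor: 1.026 × 1.0229 × 1.027 × 1.021 × 1.0452 × 1.0774 × 1.068 ≈ 1.32350.
Nominal growth factor: 1.05200. Real growth factor = 1.05200 / 1.32350 ≈ 0.79486.
Annualized: 0.79486^(1/7) − 1 ≈ -0.03227.

-3.23%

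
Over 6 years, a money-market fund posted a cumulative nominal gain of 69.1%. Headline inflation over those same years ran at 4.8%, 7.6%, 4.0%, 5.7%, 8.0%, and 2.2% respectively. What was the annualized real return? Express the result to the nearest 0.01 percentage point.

Cumulative inflation factor: 1.048 × 1.076 × 1.040 × 1.057 × 1.080 × 1.022 ≈ 1.36822.
Nominal growth factor: 1.69100. Real growth factor = 1.69100 / 1.36822 ≈ 1.23591.
Annualized: 1.23591^(1/6) − 1 ≈ 0.03593.

3.59%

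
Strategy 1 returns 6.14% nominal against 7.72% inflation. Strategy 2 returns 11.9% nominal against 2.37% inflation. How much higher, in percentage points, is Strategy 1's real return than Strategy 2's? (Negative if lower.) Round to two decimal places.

Strategy 1 real return: 1.0614/1.0772 − 1 = -1.467%.
Strategy 2 real return: 1.119/1.0237 − 1 = 9.309%.
Difference: -1.467 − 9.309 = -10.776 pp.

-10.78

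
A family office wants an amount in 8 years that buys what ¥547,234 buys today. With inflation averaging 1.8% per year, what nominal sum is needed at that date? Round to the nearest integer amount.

¥631,183

Cumulative price-level factor: (1+1.8%)^8 ≈ 1.1534060471.
Multiplying ¥547,234 by the price-level factor gives the future nominal sum.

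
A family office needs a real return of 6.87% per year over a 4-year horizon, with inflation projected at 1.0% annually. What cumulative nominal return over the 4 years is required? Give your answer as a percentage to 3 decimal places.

Required annual nominal rate: (1+6.87%)(1+1.0%) − 1 = 7.9387%.
Cumulative over 4 years: (1 + 0.079387)^4 − 1 ≈ 0.35740.

35.740%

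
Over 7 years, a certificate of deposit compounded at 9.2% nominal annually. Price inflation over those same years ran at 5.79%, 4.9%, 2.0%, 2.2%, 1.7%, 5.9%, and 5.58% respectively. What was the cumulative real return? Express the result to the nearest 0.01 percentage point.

Cumulative inflation factor: 1.0579 × 1.049 × 1.020 × 1.022 × 1.017 × 1.059 × 1.0558 ≈ 1.31544.
Nominal growth factor: 1.85165. Real growth factor = 1.85165 / 1.31544 ≈ 1.40763.
Total real return ≈ 40.7631%.

40.76%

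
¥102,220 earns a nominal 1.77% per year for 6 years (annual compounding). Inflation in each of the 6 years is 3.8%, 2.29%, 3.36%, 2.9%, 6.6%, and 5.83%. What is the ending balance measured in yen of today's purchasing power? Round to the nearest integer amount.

¥89,144

Nominal value at maturity: ¥102,220 × (1 + 1.77%)^6 ≈ ¥113,568.
Price-level factor over 6 years: 1.038 × 1.0229 × 1.0336 × 1.029 × 1.066 × 1.0583 ≈ 1.2739852750.
The maturity value deflated by that factor is the answer in today's purchasing power.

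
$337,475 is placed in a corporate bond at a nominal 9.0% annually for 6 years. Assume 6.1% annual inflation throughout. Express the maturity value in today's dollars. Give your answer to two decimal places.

$396,742.10

Nominal value at maturity: $337,475 × (1 + 9.0%)^6 ≈ $565,979.36.
Price-level factor over 6 years: (1 + 6.1%)^6 ≈ 1.4265674267.
The maturity value deflated by that factor is the answer in today's purchasing power.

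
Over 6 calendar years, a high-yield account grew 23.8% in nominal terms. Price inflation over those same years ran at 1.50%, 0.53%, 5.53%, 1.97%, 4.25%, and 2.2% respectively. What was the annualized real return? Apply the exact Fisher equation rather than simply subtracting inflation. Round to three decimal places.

0.948%

Cumulative inflation factor: 1.0150 × 1.0053 × 1.0553 × 1.0197 × 1.0425 × 1.022 ≈ 1.16987.
Nominal growth factor: 1.23800. Real growth factor = 1.23800 / 1.16987 ≈ 1.05824.
Annualized: 1.05824^(1/6) − 1 ≈ 0.00948.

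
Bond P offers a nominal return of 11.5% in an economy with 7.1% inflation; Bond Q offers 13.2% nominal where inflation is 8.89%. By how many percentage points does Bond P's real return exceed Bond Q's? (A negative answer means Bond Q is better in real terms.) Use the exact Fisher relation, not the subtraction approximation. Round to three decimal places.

Bond P real return: 1.115/1.071 − 1 = 4.1083%.
Bond Q real return: 1.132/1.0889 − 1 = 3.9581%.
Difference: 4.1083 − 3.9581 = 0.1502 pp.

0.150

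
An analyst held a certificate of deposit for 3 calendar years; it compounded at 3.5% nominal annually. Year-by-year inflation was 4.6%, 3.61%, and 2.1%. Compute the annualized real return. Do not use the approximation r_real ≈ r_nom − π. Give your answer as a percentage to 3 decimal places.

Cumulative inflation factor: 1.046 × 1.0361 × 1.021 ≈ 1.10652.
Nominal growth factor: 1.10872. Real growth factor = 1.10872 / 1.10652 ≈ 1.00199.
Annualized: 1.00199^(1/3) − 1 ≈ 0.00066.

0.066%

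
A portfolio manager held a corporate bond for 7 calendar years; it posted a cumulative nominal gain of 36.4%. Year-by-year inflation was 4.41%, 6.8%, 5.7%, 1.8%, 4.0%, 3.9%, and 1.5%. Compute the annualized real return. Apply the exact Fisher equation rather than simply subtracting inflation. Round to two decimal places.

Cumulative inflation factor: 1.0441 × 1.068 × 1.057 × 1.018 × 1.040 × 1.039 × 1.015 ≈ 1.31599.
Nominal growth factor: 1.36400. Real growth factor = 1.36400 / 1.31599 ≈ 1.03649.
Annualized: 1.03649^(1/7) − 1 ≈ 0.00513.

0.51%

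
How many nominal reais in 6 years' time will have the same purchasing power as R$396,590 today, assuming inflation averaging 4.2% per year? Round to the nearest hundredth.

R$507,630.93

Cumulative price-level factor: (1+4.2%)^6 ≈ 1.2799892251.
Multiplying R$396,590 by the price-level factor gives the future nominal sum.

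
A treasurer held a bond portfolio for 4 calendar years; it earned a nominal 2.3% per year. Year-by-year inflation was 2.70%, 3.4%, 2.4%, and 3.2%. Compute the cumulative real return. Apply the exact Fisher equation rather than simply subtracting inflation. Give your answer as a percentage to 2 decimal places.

-2.40%

Cumulative inflation factor: 1.0270 × 1.034 × 1.024 × 1.032 ≈ 1.12220.
Nominal growth factor: 1.09522. Real growth factor = 1.09522 / 1.12220 ≈ 0.97596.
Total real return ≈ -2.4040%.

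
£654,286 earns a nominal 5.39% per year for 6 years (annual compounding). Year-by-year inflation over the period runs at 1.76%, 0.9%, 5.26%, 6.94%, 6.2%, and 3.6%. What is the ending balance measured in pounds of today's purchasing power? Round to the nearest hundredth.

Nominal value at maturity: £654,286 × (1 + 5.39%)^6 ≈ £896,528.41.
Price-level factor over 6 years: 1.0176 × 1.009 × 1.0526 × 1.0694 × 1.062 × 1.036 ≈ 1.2716162881.
Dividing the nominal maturity value by the price-level factor gives the value in today's money.

£705,030.61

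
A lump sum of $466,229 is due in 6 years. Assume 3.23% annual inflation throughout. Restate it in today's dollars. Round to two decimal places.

$385,268.69

Price-level factor over 6 years: (1 + 3.23%)^6 ≈ 1.2101398542.
Purchasing power today: $466,229 divided by that factor.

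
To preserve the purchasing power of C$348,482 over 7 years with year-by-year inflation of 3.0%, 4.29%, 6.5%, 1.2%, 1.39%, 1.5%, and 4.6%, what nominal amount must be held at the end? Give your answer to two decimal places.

Cumulative price-level factor: 1.030 × 1.0429 × 1.065 × 1.012 × 1.0139 × 1.015 × 1.046 ≈ 1.2462433740.
The nominal amount required is C$348,482 scaled up by that factor.

C$434,293.38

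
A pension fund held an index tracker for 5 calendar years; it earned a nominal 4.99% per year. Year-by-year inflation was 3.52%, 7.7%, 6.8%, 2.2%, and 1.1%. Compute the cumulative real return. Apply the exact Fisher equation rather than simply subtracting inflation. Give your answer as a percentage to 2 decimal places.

Cumulative inflation factor: 1.0352 × 1.077 × 1.068 × 1.022 × 1.011 ≈ 1.23031.
Nominal growth factor: 1.27567. Real growth factor = 1.27567 / 1.23031 ≈ 1.03688.
Total real return ≈ 3.6875%.

3.69%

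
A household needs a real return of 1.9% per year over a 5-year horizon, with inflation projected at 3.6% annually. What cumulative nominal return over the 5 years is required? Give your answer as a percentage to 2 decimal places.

31.12%

Required annual nominal rate: (1+1.9%)(1+3.6%) − 1 = 5.5684%.
Cumulative over 5 years: (1 + 0.055684)^5 − 1 ≈ 0.31120.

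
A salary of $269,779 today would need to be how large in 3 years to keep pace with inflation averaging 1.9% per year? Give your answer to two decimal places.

Cumulative price-level factor: (1+1.9%)^3 = 1.058089859.
The nominal amount required is $269,779 scaled up by that factor.

$285,450.42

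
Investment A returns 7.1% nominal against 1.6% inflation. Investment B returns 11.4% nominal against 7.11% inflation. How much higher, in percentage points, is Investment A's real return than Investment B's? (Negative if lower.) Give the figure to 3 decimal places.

Investment A real return: 1.071/1.016 − 1 = 5.4134%.
Investment B real return: 1.114/1.0711 − 1 = 4.0052%.
Difference: 5.4134 − 4.0052 = 1.4082 pp.

1.408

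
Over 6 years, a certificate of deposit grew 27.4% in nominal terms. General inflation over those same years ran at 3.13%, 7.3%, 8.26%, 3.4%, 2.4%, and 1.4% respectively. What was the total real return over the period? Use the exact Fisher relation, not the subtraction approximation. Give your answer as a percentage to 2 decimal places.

Cumulative inflation factor: 1.0313 × 1.073 × 1.0826 × 1.034 × 1.024 × 1.014 ≈ 1.28621.
Nominal growth factor: 1.27400. Real growth factor = 1.27400 / 1.28621 ≈ 0.99051.
Total real return ≈ -0.9491%.

-0.95%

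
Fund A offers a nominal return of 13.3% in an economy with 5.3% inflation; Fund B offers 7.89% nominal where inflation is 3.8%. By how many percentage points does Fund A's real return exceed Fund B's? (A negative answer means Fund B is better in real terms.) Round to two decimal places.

3.66

Fund A real return: 1.133/1.053 − 1 = 7.597%.
Fund B real return: 1.0789/1.038 − 1 = 3.940%.
Difference: 7.597 − 3.940 = 3.657 pp.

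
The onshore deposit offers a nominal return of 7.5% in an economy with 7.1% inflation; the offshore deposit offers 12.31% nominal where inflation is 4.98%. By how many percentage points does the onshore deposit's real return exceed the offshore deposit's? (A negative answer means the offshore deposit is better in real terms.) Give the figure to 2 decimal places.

-6.61

The onshore deposit real return: 1.075/1.071 − 1 = 0.373%.
The offshore deposit real return: 1.1231/1.0498 − 1 = 6.982%.
Difference: 0.373 − 6.982 = -6.609 pp.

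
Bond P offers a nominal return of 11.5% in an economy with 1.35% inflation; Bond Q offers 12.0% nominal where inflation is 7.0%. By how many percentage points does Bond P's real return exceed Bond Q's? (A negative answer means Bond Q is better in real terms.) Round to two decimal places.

Bond P real return: 1.115/1.0135 − 1 = 10.015%.
Bond Q real return: 1.120/1.070 − 1 = 4.673%.
Difference: 10.015 − 4.673 = 5.342 pp.

5.34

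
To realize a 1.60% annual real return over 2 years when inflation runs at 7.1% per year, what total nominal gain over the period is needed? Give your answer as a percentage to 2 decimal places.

18.40%

Required annual nominal rate: (1+1.60%)(1+7.1%) − 1 = 8.8136%.
Cumulative over 2 years: (1 + 0.088136)^2 − 1 ≈ 0.18404.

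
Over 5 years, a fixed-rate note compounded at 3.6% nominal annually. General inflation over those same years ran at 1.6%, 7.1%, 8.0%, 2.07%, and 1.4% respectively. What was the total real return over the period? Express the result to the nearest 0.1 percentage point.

Cumulative inflation factor: 1.016 × 1.071 × 1.080 × 1.0207 × 1.014 ≈ 1.21631.
Nominal growth factor: 1.19344. Real growth factor = 1.19344 / 1.21631 ≈ 0.98120.
Total real return ≈ -1.8804%.

-1.9%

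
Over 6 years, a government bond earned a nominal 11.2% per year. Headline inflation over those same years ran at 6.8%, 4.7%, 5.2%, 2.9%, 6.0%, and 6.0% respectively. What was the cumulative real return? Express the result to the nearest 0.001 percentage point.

Cumulative inflation factor: 1.068 × 1.047 × 1.052 × 1.029 × 1.060 × 1.060 ≈ 1.36007.
Nominal growth factor: 1.89073. Real growth factor = 1.89073 / 1.36007 ≈ 1.39017.
Total real return ≈ 39.0170%.

39.017%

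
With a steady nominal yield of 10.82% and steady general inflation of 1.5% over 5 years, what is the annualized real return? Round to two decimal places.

9.18%

With constant rates the annual real return is the same each year: (1+10.82%)/(1+1.5%) − 1 = 0.09182.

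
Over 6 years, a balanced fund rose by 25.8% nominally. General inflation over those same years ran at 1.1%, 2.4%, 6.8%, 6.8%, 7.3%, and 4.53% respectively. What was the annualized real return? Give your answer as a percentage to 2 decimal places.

-0.85%

Cumulative inflation factor: 1.011 × 1.024 × 1.068 × 1.068 × 1.073 × 1.0453 ≈ 1.32445.
Nominal growth factor: 1.25800. Real growth factor = 1.25800 / 1.32445 ≈ 0.94983.
Annualized: 0.94983^(1/6) − 1 ≈ -0.00854.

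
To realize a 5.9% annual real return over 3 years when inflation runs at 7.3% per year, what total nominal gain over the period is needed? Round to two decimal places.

Required annual nominal rate: (1+5.9%)(1+7.3%) − 1 = 13.6307%.
Cumulative over 3 years: (1 + 0.136307)^3 − 1 ≈ 0.46719.

46.72%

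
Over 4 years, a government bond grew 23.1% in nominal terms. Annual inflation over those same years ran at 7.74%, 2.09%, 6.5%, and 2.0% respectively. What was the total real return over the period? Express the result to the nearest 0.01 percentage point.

3.03%

Cumulative inflation factor: 1.0774 × 1.0209 × 1.065 × 1.020 ≈ 1.19484.
Nominal growth factor: 1.23100. Real growth factor = 1.23100 / 1.19484 ≈ 1.03026.
Total real return ≈ 3.0263%.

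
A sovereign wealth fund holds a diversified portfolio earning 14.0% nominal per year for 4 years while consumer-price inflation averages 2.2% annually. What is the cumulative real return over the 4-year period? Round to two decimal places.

54.82%

The annual real rate is (1+14.0%)/(1+2.2%) − 1 = 11.5460%.
Compounded over 4 years: (1 + 0.115460)^4 − 1 ≈ 0.54816.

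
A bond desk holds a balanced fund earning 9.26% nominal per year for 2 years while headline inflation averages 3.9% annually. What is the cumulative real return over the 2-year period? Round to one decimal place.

The annual real rate is (1+9.26%)/(1+3.9%) − 1 = 5.1588%.
Compounded over 2 years: (1 + 0.051588)^2 − 1 ≈ 0.10584.

10.6%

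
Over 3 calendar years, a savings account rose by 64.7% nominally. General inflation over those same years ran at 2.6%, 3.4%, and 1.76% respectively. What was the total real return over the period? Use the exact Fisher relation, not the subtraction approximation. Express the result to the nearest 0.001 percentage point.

Cumulative inflation factor: 1.026 × 1.034 × 1.0176 ≈ 1.07956.
Nominal growth factor: 1.64700. Real growth factor = 1.64700 / 1.07956 ≈ 1.52563.
Total real return ≈ 52.5628%.

52.563%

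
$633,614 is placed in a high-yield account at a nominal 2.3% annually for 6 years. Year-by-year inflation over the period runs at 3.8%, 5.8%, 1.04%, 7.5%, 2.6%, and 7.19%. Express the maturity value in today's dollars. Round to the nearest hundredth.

$553,594.94

Nominal value at maturity: $633,614 × (1 + 2.3%)^6 ≈ $726,237.33.
Price-level factor over 6 years: 1.038 × 1.058 × 1.0104 × 1.075 × 1.026 × 1.0719 ≈ 1.3118568722.
Dividing the nominal maturity value by the price-level factor gives the value in today's money.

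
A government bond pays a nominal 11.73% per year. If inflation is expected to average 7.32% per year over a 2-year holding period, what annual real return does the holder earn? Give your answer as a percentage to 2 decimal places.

With constant rates the annual real return is the same each year: (1+11.73%)/(1+7.32%) − 1 = 0.04109.

4.11%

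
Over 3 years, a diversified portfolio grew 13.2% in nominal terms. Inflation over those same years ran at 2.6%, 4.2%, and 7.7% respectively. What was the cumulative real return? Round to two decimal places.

-1.69%

Cumulative inflation factor: 1.026 × 1.042 × 1.077 ≈ 1.15141.
Nominal growth factor: 1.13200. Real growth factor = 1.13200 / 1.15141 ≈ 0.98314.
Total real return ≈ -1.6859%.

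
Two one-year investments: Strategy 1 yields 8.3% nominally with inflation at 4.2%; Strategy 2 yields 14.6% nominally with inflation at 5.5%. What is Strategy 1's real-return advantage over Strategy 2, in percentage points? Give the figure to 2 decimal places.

Strategy 1 real return: 1.083/1.042 − 1 = 3.935%.
Strategy 2 real return: 1.146/1.055 − 1 = 8.626%.
Difference: 3.935 − 8.626 = -4.691 pp.

-4.69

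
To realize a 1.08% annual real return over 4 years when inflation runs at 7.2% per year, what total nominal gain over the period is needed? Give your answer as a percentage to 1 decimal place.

Required annual nominal rate: (1+1.08%)(1+7.2%) − 1 = 8.35776%.
Cumulative over 4 years: (1 + 0.0835776)^4 − 1 ≈ 0.37861.

37.9%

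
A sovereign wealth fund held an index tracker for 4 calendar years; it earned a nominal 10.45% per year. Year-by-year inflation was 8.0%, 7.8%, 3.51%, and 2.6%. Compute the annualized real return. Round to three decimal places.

Cumulative inflation factor: 1.080 × 1.078 × 1.0351 × 1.026 ≈ 1.23644.
Nominal growth factor: 1.48821. Real growth factor = 1.48821 / 1.23644 ≈ 1.20362.
Annualized: 1.20362^(1/4) − 1 ≈ 0.04742.

4.742%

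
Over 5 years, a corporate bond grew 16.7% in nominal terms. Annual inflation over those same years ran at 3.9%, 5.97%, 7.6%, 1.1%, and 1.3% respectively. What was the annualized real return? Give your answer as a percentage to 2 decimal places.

-0.78%

Cumulative inflation factor: 1.039 × 1.0597 × 1.076 × 1.011 × 1.013 ≈ 1.21331.
Nominal growth factor: 1.16700. Real growth factor = 1.16700 / 1.21331 ≈ 0.96183.
Annualized: 0.96183^(1/5) − 1 ≈ -0.00775.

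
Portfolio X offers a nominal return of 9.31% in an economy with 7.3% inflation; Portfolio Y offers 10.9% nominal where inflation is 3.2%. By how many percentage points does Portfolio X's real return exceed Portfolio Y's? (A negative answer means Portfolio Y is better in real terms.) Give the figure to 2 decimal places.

Portfolio X real return: 1.0931/1.073 − 1 = 1.873%.
Portfolio Y real return: 1.109/1.032 − 1 = 7.461%.
Difference: 1.873 − 7.461 = -5.588 pp.

-5.59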